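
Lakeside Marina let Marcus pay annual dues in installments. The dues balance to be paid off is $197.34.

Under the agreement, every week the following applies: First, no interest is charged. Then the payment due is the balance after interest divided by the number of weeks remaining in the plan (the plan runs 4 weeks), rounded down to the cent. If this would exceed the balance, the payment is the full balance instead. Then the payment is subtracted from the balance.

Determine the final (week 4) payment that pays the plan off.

$49.34

# | Opening | Payment | End bal
1 | $197.34 | $49.33 | $148.01
2 | $148.01 | $49.33 | $98.68
3 | $98.68 | $49.34 | $49.34
4 | $49.34 | $49.34 | $0.00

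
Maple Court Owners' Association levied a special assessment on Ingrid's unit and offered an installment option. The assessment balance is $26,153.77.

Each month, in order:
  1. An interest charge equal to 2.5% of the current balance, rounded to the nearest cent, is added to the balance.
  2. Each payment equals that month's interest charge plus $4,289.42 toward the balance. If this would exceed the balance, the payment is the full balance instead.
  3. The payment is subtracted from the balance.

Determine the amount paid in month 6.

$4,407.09

Month 1: opening $26,153.77; interest $653.84 → $26,807.61; payment $4,943.26; balance $21,864.35
Month 2: opening $21,864.35; interest $546.61 → $22,410.96; payment $4,836.03; balance $17,574.93
Month 3: opening $17,574.93; interest $439.37 → $18,014.30; payment $4,728.79; balance $13,285.51
Month 4: opening $13,285.51; interest $332.14 → $13,617.65; payment $4,621.56; balance $8,996.09
Month 5: opening $8,996.09; interest $224.90 → $9,220.99; payment $4,514.32; balance $4,706.67
Month 6: opening $4,706.67; interest $117.67 → $4,824.34; payment $4,407.09; balance $417.25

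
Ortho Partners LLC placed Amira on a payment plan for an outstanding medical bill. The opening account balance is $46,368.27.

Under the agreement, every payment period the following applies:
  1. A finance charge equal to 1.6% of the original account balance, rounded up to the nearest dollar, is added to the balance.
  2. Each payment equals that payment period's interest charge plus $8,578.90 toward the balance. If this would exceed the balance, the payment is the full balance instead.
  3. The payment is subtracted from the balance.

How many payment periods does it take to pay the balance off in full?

Payment period 1: $46,368.27 +$742.00 interest = $47,110.27; pay $9,320.90 → $37,789.37
Payment period 2: $37,789.37 +$742.00 interest = $38,531.37; pay $9,320.90 → $29,210.47
Payment period 3: $29,210.47 +$742.00 interest = $29,952.47; pay $9,320.90 → $20,631.57
Payment period 4: $20,631.57 +$742.00 interest = $21,373.57; pay $9,320.90 → $12,052.67
Payment period 5: $12,052.67 +$742.00 interest = $12,794.67; pay $9,320.90 → $3,473.77
Payment period 6: $3,473.77 +$742.00 interest = $4,215.77; pay $4,215.77 → $0.00
Balance reaches $0.00 in payment period 6.

6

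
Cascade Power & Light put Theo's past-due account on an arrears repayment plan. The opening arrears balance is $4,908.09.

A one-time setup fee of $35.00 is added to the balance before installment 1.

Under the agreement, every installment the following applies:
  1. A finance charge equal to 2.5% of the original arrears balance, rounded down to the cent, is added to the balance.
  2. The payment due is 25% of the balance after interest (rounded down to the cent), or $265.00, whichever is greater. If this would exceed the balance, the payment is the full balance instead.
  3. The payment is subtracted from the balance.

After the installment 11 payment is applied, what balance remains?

# | Opening | Interest | Payment | End bal
1 | $4,943.09 | $122.70 | $1,266.44 | $3,799.35
2 | $3,799.35 | $122.70 | $980.51 | $2,941.54
3 | $2,941.54 | $122.70 | $766.06 | $2,298.18
4 | $2,298.18 | $122.70 | $605.22 | $1,815.66
5 | $1,815.66 | $122.70 | $484.59 | $1,453.77
6 | $1,453.77 | $122.70 | $394.11 | $1,182.36
7 | $1,182.36 | $122.70 | $326.26 | $978.80
8 | $978.80 | $122.70 | $275.37 | $826.13
9 | $826.13 | $122.70 | $265.00 | $683.83
10 | $683.83 | $122.70 | $265.00 | $541.53
11 | $541.53 | $122.70 | $265.00 | $399.23

$399.23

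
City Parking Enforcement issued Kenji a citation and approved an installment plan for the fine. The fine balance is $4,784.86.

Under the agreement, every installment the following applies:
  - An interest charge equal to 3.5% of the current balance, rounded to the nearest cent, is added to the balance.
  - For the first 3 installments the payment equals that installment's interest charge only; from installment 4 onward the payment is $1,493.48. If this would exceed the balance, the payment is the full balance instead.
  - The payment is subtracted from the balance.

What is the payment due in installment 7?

$689.29

Installment 1: $4,784.86 +$167.47 interest = $4,952.33; pay $167.47 → $4,784.86
Installment 2: $4,784.86 +$167.47 interest = $4,952.33; pay $167.47 → $4,784.86
Installment 3: $4,784.86 +$167.47 interest = $4,952.33; pay $167.47 → $4,784.86
Installment 4: $4,784.86 +$167.47 interest = $4,952.33; pay $1,493.48 → $3,458.85
Installment 5: $3,458.85 +$121.06 interest = $3,579.91; pay $1,493.48 → $2,086.43
Installment 6: $2,086.43 +$73.03 interest = $2,159.46; pay $1,493.48 → $665.98
Installment 7: $665.98 +$23.31 interest = $689.29; pay $689.29 → $0.00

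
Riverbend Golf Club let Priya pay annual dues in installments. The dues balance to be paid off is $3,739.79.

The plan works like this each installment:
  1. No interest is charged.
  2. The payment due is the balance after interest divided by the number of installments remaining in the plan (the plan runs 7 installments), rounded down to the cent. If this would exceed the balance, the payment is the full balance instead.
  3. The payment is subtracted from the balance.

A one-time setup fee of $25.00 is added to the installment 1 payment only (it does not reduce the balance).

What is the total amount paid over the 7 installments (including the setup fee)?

Installment 1: $3,739.79 − $534.25 (+ $25.00 fee) → $3,205.54
Installment 2: $3,205.54 − $534.25 → $2,671.29
Installment 3: $2,671.29 − $534.25 → $2,137.04
Installment 4: $2,137.04 − $534.26 → $1,602.78
Installment 5: $1,602.78 − $534.26 → $1,068.52
Installment 6: $1,068.52 − $534.26 → $534.26
Installment 7: $534.26 − $534.26 → $0.00
Total paid: $3,764.79

$3,764.79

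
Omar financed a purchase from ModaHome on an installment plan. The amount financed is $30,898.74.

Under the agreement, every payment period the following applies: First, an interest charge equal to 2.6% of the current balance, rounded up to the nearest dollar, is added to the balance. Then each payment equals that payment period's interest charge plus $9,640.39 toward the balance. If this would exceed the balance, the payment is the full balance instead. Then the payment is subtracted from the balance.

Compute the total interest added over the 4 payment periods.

# | Opening | Interest | Payment | End bal
1 | $30,898.74 | $804.00 | $10,444.39 | $21,258.35
2 | $21,258.35 | $553.00 | $10,193.39 | $11,617.96
3 | $11,617.96 | $303.00 | $9,943.39 | $1,977.57
4 | $1,977.57 | $52.00 | $2,029.57 | $0.00
Total interest: $804.00 + $553.00 + $303.00 + $52.00 = $1,712.00

$1,712.00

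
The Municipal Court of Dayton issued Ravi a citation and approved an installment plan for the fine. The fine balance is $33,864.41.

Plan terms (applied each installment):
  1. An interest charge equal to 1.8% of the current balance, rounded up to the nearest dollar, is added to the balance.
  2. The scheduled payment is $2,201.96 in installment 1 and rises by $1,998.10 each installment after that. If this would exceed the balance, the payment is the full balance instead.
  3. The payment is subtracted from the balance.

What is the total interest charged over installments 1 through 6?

# | Opening | Interest | Payment | End bal
1 | $33,864.41 | $610.00 | $2,201.96 | $32,272.45
2 | $32,272.45 | $581.00 | $4,200.06 | $28,653.39
3 | $28,653.39 | $516.00 | $6,198.16 | $22,971.23
4 | $22,971.23 | $414.00 | $8,196.26 | $15,188.97
5 | $15,188.97 | $274.00 | $10,194.36 | $5,268.61
6 | $5,268.61 | $95.00 | $5,363.61 | $0.00
Total interest: $610.00 + $581.00 + $516.00 + $414.00 + $274.00 + $95.00 = $2,490.00

$2,490.00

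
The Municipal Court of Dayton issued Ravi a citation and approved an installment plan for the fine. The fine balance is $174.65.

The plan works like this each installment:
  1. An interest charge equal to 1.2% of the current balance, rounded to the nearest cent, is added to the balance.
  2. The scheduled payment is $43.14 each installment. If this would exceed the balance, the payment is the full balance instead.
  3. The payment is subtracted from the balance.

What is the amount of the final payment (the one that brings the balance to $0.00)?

Installment 1: $174.65 +$2.10 interest = $176.75; pay $43.14 → $133.61
Installment 2: $133.61 +$1.60 interest = $135.21; pay $43.14 → $92.07
Installment 3: $92.07 +$1.10 interest = $93.17; pay $43.14 → $50.03
Installment 4: $50.03 +$0.60 interest = $50.63; pay $43.14 → $7.49
Installment 5: $7.49 +$0.09 interest = $7.58; pay $7.58 → $0.00

$7.58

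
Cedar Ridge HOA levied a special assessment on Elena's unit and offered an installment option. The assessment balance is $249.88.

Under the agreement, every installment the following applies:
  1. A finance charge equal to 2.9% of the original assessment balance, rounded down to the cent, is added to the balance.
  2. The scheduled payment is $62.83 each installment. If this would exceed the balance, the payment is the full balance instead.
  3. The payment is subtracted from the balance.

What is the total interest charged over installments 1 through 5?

Installment 1: $249.88 +$7.24 interest = $257.12; pay $62.83 → $194.29
Installment 2: $194.29 +$7.24 interest = $201.53; pay $62.83 → $138.70
Installment 3: $138.70 +$7.24 interest = $145.94; pay $62.83 → $83.11
Installment 4: $83.11 +$7.24 interest = $90.35; pay $62.83 → $27.52
Installment 5: $27.52 +$7.24 interest = $34.76; pay $34.76 → $0.00
Total interest: $7.24 + $7.24 + $7.24 + $7.24 + $7.24 = $36.20

$36.20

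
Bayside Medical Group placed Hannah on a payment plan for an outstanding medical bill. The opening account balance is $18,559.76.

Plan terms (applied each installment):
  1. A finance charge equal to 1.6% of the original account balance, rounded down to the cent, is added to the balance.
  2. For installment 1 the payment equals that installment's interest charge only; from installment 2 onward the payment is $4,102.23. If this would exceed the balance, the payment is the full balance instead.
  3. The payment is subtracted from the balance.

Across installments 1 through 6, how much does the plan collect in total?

Installment 1: opening $18,559.76; interest $296.95 → $18,856.71; payment $296.95; balance $18,559.76
Installment 2: opening $18,559.76; interest $296.95 → $18,856.71; payment $4,102.23; balance $14,754.48
Installment 3: opening $14,754.48; interest $296.95 → $15,051.43; payment $4,102.23; balance $10,949.20
Installment 4: opening $10,949.20; interest $296.95 → $11,246.15; payment $4,102.23; balance $7,143.92
Installment 5: opening $7,143.92; interest $296.95 → $7,440.87; payment $4,102.23; balance $3,338.64
Installment 6: opening $3,338.64; interest $296.95 → $3,635.59; payment $3,635.59; balance $0.00
Total paid: $20,341.46

$20,341.46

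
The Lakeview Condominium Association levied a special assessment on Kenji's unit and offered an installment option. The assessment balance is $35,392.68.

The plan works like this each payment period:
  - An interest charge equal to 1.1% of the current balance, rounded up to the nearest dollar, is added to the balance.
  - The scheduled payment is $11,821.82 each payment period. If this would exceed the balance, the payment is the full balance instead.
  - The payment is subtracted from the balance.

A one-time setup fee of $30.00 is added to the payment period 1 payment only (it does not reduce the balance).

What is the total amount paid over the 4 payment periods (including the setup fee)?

$36,221.68

# | Opening | Interest | Payment | Fee | End bal
1 | $35,392.68 | $390.00 | $11,821.82 | $30.00 | $23,960.86
2 | $23,960.86 | $264.00 | $11,821.82 | — | $12,403.04
3 | $12,403.04 | $137.00 | $11,821.82 | — | $718.22
4 | $718.22 | $8.00 | $726.22 | — | $0.00
Total paid: $36,221.68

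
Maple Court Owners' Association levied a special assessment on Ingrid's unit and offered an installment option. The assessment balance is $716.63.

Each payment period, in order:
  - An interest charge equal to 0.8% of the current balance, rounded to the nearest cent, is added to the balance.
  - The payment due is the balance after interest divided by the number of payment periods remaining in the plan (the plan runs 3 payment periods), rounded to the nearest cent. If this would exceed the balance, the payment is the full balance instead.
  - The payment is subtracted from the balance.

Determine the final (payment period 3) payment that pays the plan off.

Payment period 1: $716.63 +$5.73 interest = $722.36; pay $240.79 → $481.57
Payment period 2: $481.57 +$3.85 interest = $485.42; pay $242.71 → $242.71
Payment period 3: $242.71 +$1.94 interest = $244.65; pay $244.65 → $0.00

$244.65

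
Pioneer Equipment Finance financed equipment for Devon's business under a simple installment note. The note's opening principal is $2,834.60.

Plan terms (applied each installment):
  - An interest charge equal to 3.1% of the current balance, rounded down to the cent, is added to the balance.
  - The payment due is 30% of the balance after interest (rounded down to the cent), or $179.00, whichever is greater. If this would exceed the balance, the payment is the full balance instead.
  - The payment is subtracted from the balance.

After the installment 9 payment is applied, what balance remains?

Installment 1: opening $2,834.60; interest $87.87 → $2,922.47; payment $876.74; balance $2,045.73
Installment 2: opening $2,045.73; interest $63.41 → $2,109.14; payment $632.74; balance $1,476.40
Installment 3: opening $1,476.40; interest $45.76 → $1,522.16; payment $456.64; balance $1,065.52
Installment 4: opening $1,065.52; interest $33.03 → $1,098.55; payment $329.56; balance $768.99
Installment 5: opening $768.99; interest $23.83 → $792.82; payment $237.84; balance $554.98
Installment 6: opening $554.98; interest $17.20 → $572.18; payment $179.00; balance $393.18
Installment 7: opening $393.18; interest $12.18 → $405.36; payment $179.00; balance $226.36
Installment 8: opening $226.36; interest $7.01 → $233.37; payment $179.00; balance $54.37
Installment 9: opening $54.37; interest $1.68 → $56.05; payment $56.05; balance $0.00

$0.00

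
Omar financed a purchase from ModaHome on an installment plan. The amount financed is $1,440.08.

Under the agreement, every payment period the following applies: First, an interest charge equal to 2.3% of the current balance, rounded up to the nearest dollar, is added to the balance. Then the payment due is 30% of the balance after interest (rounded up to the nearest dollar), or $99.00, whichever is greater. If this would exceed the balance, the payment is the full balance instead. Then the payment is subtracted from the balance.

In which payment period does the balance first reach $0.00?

8

# | Opening | Interest | Payment | End bal
1 | $1,440.08 | $34.00 | $443.00 | $1,031.08
2 | $1,031.08 | $24.00 | $317.00 | $738.08
3 | $738.08 | $17.00 | $227.00 | $528.08
4 | $528.08 | $13.00 | $163.00 | $378.08
5 | $378.08 | $9.00 | $117.00 | $270.08
6 | $270.08 | $7.00 | $99.00 | $178.08
7 | $178.08 | $5.00 | $99.00 | $84.08
8 | $84.08 | $2.00 | $86.08 | $0.00
Balance reaches $0.00 in payment period 8.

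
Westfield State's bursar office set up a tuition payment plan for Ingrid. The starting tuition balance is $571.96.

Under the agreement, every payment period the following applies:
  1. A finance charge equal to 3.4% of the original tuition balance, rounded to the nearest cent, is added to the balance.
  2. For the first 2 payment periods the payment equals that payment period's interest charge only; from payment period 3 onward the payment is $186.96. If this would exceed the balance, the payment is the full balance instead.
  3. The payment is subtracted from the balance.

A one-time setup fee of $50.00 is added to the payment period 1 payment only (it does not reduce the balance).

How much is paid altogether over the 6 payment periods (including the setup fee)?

Payment period 1: opening $571.96; interest $19.45 → $591.41; payment $19.45 (+ $50.00 fee); balance $571.96
Payment period 2: opening $571.96; interest $19.45 → $591.41; payment $19.45; balance $571.96
Payment period 3: opening $571.96; interest $19.45 → $591.41; payment $186.96; balance $404.45
Payment period 4: opening $404.45; interest $19.45 → $423.90; payment $186.96; balance $236.94
Payment period 5: opening $236.94; interest $19.45 → $256.39; payment $186.96; balance $69.43
Payment period 6: opening $69.43; interest $19.45 → $88.88; payment $88.88; balance $0.00
Total paid: $738.66

$738.66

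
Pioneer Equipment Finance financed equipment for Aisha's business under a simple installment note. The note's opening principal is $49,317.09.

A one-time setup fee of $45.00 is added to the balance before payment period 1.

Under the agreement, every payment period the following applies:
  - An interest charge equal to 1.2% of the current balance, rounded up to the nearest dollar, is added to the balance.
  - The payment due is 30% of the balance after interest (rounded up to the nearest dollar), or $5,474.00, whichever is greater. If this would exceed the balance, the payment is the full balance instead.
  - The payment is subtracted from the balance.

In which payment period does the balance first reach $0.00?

7

# | Opening | Interest | Payment | End bal
1 | $49,362.09 | $593.00 | $14,987.00 | $34,968.09
2 | $34,968.09 | $420.00 | $10,617.00 | $24,771.09
3 | $24,771.09 | $298.00 | $7,521.00 | $17,548.09
4 | $17,548.09 | $211.00 | $5,474.00 | $12,285.09
5 | $12,285.09 | $148.00 | $5,474.00 | $6,959.09
6 | $6,959.09 | $84.00 | $5,474.00 | $1,569.09
7 | $1,569.09 | $19.00 | $1,588.09 | $0.00
Balance reaches $0.00 in payment period 7.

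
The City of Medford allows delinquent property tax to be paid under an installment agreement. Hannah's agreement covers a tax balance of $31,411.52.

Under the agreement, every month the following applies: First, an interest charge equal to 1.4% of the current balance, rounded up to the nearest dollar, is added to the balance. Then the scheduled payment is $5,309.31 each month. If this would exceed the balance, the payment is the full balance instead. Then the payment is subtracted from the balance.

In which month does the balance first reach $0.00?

7

Month 1: opening $31,411.52; interest $440.00 → $31,851.52; payment $5,309.31; balance $26,542.21
Month 2: opening $26,542.21; interest $372.00 → $26,914.21; payment $5,309.31; balance $21,604.90
Month 3: opening $21,604.90; interest $303.00 → $21,907.90; payment $5,309.31; balance $16,598.59
Month 4: opening $16,598.59; interest $233.00 → $16,831.59; payment $5,309.31; balance $11,522.28
Month 5: opening $11,522.28; interest $162.00 → $11,684.28; payment $5,309.31; balance $6,374.97
Month 6: opening $6,374.97; interest $90.00 → $6,464.97; payment $5,309.31; balance $1,155.66
Month 7: opening $1,155.66; interest $17.00 → $1,172.66; payment $1,172.66; balance $0.00
Balance reaches $0.00 in month 7.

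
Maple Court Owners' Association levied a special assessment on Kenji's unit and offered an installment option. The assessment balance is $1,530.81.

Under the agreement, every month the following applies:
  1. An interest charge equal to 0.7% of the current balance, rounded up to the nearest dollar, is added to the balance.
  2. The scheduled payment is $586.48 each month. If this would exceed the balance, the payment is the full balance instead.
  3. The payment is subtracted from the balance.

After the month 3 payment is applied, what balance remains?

$0.00

Month 1: $1,530.81 +$11.00 interest = $1,541.81; pay $586.48 → $955.33
Month 2: $955.33 +$7.00 interest = $962.33; pay $586.48 → $375.85
Month 3: $375.85 +$3.00 interest = $378.85; pay $378.85 → $0.00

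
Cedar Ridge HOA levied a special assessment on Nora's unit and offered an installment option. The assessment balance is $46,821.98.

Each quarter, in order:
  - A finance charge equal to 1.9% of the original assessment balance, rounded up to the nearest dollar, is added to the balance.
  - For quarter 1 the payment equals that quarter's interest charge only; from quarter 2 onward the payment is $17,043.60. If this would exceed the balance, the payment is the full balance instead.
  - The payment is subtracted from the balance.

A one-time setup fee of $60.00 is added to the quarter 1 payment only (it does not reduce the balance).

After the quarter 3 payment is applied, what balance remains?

$14,514.78

Quarter 1: $46,821.98 +$890.00 interest = $47,711.98; pay $890.00 (+ $60.00 fee) → $46,821.98
Quarter 2: $46,821.98 +$890.00 interest = $47,711.98; pay $17,043.60 → $30,668.38
Quarter 3: $30,668.38 +$890.00 interest = $31,558.38; pay $17,043.60 → $14,514.78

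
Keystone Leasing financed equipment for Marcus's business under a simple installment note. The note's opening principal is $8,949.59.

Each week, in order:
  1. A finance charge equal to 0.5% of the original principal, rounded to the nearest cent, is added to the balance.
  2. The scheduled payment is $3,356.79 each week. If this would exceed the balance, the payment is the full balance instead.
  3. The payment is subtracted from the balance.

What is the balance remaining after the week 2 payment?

$2,325.51

# | Opening | Interest | Payment | End bal
1 | $8,949.59 | $44.75 | $3,356.79 | $5,637.55
2 | $5,637.55 | $44.75 | $3,356.79 | $2,325.51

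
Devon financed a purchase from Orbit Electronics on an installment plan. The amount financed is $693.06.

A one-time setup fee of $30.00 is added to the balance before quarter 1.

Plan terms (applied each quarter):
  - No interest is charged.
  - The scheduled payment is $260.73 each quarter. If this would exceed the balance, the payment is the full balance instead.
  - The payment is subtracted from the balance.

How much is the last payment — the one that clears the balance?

$201.60

# | Opening | Payment | End bal
1 | $723.06 | $260.73 | $462.33
2 | $462.33 | $260.73 | $201.60
3 | $201.60 | $201.60 | $0.00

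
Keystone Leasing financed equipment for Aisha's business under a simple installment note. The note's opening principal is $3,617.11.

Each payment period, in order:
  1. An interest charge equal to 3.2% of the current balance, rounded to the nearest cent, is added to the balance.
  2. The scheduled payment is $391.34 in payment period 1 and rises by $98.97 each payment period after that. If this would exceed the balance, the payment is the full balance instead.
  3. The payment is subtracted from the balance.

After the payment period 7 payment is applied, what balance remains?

# | Opening | Interest | Payment | End bal
1 | $3,617.11 | $115.75 | $391.34 | $3,341.52
2 | $3,341.52 | $106.93 | $490.31 | $2,958.14
3 | $2,958.14 | $94.66 | $589.28 | $2,463.52
4 | $2,463.52 | $78.83 | $688.25 | $1,854.10
5 | $1,854.10 | $59.33 | $787.22 | $1,126.21
6 | $1,126.21 | $36.04 | $886.19 | $276.06
7 | $276.06 | $8.83 | $284.89 | $0.00

$0.00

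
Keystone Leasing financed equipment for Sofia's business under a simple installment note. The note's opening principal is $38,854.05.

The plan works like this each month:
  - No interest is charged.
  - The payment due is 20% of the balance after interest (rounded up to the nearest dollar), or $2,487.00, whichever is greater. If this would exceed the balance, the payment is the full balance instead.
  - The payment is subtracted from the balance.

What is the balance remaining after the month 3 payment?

$19,892.05

Month 1: opening $38,854.05; payment $7,771.00; balance $31,083.05
Month 2: opening $31,083.05; payment $6,217.00; balance $24,866.05
Month 3: opening $24,866.05; payment $4,974.00; balance $19,892.05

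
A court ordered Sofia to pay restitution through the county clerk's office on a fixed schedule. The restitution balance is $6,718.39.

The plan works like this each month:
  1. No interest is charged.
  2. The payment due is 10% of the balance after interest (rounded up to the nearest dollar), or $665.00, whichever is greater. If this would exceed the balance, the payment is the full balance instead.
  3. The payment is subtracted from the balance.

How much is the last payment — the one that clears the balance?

$61.39

Month 1: $6,718.39 − $672.00 → $6,046.39
Month 2: $6,046.39 − $665.00 → $5,381.39
Month 3: $5,381.39 − $665.00 → $4,716.39
Month 4: $4,716.39 − $665.00 → $4,051.39
Month 5: $4,051.39 − $665.00 → $3,386.39
Month 6: $3,386.39 − $665.00 → $2,721.39
Month 7: $2,721.39 − $665.00 → $2,056.39
Month 8: $2,056.39 − $665.00 → $1,391.39
Month 9: $1,391.39 − $665.00 → $726.39
Month 10: $726.39 − $665.00 → $61.39
Month 11: $61.39 − $61.39 → $0.00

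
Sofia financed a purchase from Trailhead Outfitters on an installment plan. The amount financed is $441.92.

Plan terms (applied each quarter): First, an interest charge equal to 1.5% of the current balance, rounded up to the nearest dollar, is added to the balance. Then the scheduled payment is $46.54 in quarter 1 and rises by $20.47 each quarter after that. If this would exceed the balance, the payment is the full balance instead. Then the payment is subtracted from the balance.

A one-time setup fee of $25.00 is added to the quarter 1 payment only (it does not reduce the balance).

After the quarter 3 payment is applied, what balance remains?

Quarter 1: opening $441.92; interest $7.00 → $448.92; payment $46.54 (+ $25.00 fee); balance $402.38
Quarter 2: opening $402.38; interest $7.00 → $409.38; payment $67.01; balance $342.37
Quarter 3: opening $342.37; interest $6.00 → $348.37; payment $87.48; balance $260.89

$260.89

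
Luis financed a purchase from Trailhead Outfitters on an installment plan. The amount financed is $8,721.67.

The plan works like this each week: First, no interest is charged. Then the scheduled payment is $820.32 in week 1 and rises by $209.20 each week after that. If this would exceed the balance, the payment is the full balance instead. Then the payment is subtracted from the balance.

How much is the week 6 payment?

$1,866.32

Week 1: $8,721.67 − $820.32 → $7,901.35
Week 2: $7,901.35 − $1,029.52 → $6,871.83
Week 3: $6,871.83 − $1,238.72 → $5,633.11
Week 4: $5,633.11 − $1,447.92 → $4,185.19
Week 5: $4,185.19 − $1,657.12 → $2,528.07
Week 6: $2,528.07 − $1,866.32 → $661.75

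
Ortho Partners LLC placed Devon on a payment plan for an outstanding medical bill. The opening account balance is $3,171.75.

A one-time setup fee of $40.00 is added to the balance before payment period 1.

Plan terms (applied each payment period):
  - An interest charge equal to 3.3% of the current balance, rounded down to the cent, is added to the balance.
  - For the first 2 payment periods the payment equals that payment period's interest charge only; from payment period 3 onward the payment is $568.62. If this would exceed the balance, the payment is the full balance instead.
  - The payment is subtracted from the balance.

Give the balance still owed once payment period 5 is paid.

$1,777.53

Payment period 1: $3,211.75 +$105.98 interest = $3,317.73; pay $105.98 → $3,211.75
Payment period 2: $3,211.75 +$105.98 interest = $3,317.73; pay $105.98 → $3,211.75
Payment period 3: $3,211.75 +$105.98 interest = $3,317.73; pay $568.62 → $2,749.11
Payment period 4: $2,749.11 +$90.72 interest = $2,839.83; pay $568.62 → $2,271.21
Payment period 5: $2,271.21 +$74.94 interest = $2,346.15; pay $568.62 → $1,777.53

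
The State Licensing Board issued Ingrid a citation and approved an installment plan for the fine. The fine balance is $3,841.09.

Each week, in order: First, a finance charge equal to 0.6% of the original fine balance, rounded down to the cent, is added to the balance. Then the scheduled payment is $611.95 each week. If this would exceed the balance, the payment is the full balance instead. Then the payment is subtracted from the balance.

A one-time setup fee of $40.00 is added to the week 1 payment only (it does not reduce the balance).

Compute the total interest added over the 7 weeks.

$161.28

# | Opening | Interest | Payment | Fee | End bal
1 | $3,841.09 | $23.04 | $611.95 | $40.00 | $3,252.18
2 | $3,252.18 | $23.04 | $611.95 | — | $2,663.27
3 | $2,663.27 | $23.04 | $611.95 | — | $2,074.36
4 | $2,074.36 | $23.04 | $611.95 | — | $1,485.45
5 | $1,485.45 | $23.04 | $611.95 | — | $896.54
6 | $896.54 | $23.04 | $611.95 | — | $307.63
7 | $307.63 | $23.04 | $330.67 | — | $0.00
Total interest: $23.04 + $23.04 + $23.04 + $23.04 + $23.04 + $23.04 + $23.04 = $161.28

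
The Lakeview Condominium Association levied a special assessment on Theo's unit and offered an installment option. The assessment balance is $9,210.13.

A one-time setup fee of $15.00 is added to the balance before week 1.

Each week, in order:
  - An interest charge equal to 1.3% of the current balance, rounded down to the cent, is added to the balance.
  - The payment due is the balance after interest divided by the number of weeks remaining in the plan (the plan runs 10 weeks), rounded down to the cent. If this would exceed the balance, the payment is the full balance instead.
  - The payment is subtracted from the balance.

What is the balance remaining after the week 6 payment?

$3,987.40

Week 1: opening $9,225.13; interest $119.92 → $9,345.05; payment $934.50; balance $8,410.55
Week 2: opening $8,410.55; interest $109.33 → $8,519.88; payment $946.65; balance $7,573.23
Week 3: opening $7,573.23; interest $98.45 → $7,671.68; payment $958.96; balance $6,712.72
Week 4: opening $6,712.72; interest $87.26 → $6,799.98; payment $971.42; balance $5,828.56
Week 5: opening $5,828.56; interest $75.77 → $5,904.33; payment $984.05; balance $4,920.28
Week 6: opening $4,920.28; interest $63.96 → $4,984.24; payment $996.84; balance $3,987.40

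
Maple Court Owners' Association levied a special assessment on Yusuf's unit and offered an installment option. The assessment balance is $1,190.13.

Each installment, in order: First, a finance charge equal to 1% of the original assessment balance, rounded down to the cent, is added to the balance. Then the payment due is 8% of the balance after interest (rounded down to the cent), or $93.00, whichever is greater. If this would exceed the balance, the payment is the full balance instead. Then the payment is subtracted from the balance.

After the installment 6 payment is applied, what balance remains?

$700.37

# | Opening | Interest | Payment | End bal
1 | $1,190.13 | $11.90 | $96.16 | $1,105.87
2 | $1,105.87 | $11.90 | $93.00 | $1,024.77
3 | $1,024.77 | $11.90 | $93.00 | $943.67
4 | $943.67 | $11.90 | $93.00 | $862.57
5 | $862.57 | $11.90 | $93.00 | $781.47
6 | $781.47 | $11.90 | $93.00 | $700.37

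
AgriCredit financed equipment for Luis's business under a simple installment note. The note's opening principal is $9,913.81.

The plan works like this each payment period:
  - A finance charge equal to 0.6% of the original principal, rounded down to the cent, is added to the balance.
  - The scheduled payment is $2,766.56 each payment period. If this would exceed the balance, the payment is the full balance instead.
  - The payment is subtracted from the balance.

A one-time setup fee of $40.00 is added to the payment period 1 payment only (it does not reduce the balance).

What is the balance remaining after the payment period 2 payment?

# | Opening | Interest | Payment | Fee | End bal
1 | $9,913.81 | $59.48 | $2,766.56 | $40.00 | $7,206.73
2 | $7,206.73 | $59.48 | $2,766.56 | — | $4,499.65

$4,499.65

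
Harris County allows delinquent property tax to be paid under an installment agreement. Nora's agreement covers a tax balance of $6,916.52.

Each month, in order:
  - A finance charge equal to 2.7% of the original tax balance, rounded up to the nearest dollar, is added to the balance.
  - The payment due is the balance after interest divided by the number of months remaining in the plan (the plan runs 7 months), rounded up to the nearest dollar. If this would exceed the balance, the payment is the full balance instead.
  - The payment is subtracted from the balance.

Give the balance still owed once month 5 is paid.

$2,383.52

Month 1: opening $6,916.52; interest $187.00 → $7,103.52; payment $1,015.00; balance $6,088.52
Month 2: opening $6,088.52; interest $187.00 → $6,275.52; payment $1,046.00; balance $5,229.52
Month 3: opening $5,229.52; interest $187.00 → $5,416.52; payment $1,084.00; balance $4,332.52
Month 4: opening $4,332.52; interest $187.00 → $4,519.52; payment $1,130.00; balance $3,389.52
Month 5: opening $3,389.52; interest $187.00 → $3,576.52; payment $1,193.00; balance $2,383.52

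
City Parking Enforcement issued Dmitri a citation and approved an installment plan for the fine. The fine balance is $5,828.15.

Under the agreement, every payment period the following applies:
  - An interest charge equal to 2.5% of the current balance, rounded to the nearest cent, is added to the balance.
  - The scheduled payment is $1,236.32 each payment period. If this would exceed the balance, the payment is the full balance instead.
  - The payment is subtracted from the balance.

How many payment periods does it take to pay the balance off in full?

Payment period 1: $5,828.15 +$145.70 interest = $5,973.85; pay $1,236.32 → $4,737.53
Payment period 2: $4,737.53 +$118.44 interest = $4,855.97; pay $1,236.32 → $3,619.65
Payment period 3: $3,619.65 +$90.49 interest = $3,710.14; pay $1,236.32 → $2,473.82
Payment period 4: $2,473.82 +$61.85 interest = $2,535.67; pay $1,236.32 → $1,299.35
Payment period 5: $1,299.35 +$32.48 interest = $1,331.83; pay $1,236.32 → $95.51
Payment period 6: $95.51 +$2.39 interest = $97.90; pay $97.90 → $0.00
Balance reaches $0.00 in payment period 6.

6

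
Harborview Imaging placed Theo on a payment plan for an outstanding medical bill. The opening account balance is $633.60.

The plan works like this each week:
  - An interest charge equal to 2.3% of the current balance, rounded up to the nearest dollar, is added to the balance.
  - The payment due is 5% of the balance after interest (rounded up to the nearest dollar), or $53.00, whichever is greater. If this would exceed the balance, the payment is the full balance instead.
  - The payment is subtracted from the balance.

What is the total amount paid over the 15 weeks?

Week 1: $633.60 +$15.00 interest = $648.60; pay $53.00 → $595.60
Week 2: $595.60 +$14.00 interest = $609.60; pay $53.00 → $556.60
Week 3: $556.60 +$13.00 interest = $569.60; pay $53.00 → $516.60
Week 4: $516.60 +$12.00 interest = $528.60; pay $53.00 → $475.60
Week 5: $475.60 +$11.00 interest = $486.60; pay $53.00 → $433.60
Week 6: $433.60 +$10.00 interest = $443.60; pay $53.00 → $390.60
Week 7: $390.60 +$9.00 interest = $399.60; pay $53.00 → $346.60
Week 8: $346.60 +$8.00 interest = $354.60; pay $53.00 → $301.60
Week 9: $301.60 +$7.00 interest = $308.60; pay $53.00 → $255.60
Week 10: $255.60 +$6.00 interest = $261.60; pay $53.00 → $208.60
Week 11: $208.60 +$5.00 interest = $213.60; pay $53.00 → $160.60
Week 12: $160.60 +$4.00 interest = $164.60; pay $53.00 → $111.60
Week 13: $111.60 +$3.00 interest = $114.60; pay $53.00 → $61.60
Week 14: $61.60 +$2.00 interest = $63.60; pay $53.00 → $10.60
Week 15: $10.60 +$1.00 interest = $11.60; pay $11.60 → $0.00
Total paid: $753.60

$753.60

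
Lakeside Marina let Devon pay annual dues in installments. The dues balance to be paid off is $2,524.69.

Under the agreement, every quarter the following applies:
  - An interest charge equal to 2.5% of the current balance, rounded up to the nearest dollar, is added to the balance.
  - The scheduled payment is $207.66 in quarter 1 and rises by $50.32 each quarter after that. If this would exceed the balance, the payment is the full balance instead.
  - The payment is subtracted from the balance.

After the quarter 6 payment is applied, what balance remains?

$824.93

Quarter 1: $2,524.69 +$64.00 interest = $2,588.69; pay $207.66 → $2,381.03
Quarter 2: $2,381.03 +$60.00 interest = $2,441.03; pay $257.98 → $2,183.05
Quarter 3: $2,183.05 +$55.00 interest = $2,238.05; pay $308.30 → $1,929.75
Quarter 4: $1,929.75 +$49.00 interest = $1,978.75; pay $358.62 → $1,620.13
Quarter 5: $1,620.13 +$41.00 interest = $1,661.13; pay $408.94 → $1,252.19
Quarter 6: $1,252.19 +$32.00 interest = $1,284.19; pay $459.26 → $824.93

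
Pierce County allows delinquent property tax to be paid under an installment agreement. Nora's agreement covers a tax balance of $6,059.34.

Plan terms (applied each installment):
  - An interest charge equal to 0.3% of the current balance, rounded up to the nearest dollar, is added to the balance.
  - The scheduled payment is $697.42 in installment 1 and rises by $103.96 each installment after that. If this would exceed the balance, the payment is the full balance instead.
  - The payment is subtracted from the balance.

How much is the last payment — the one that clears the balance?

Installment 1: $6,059.34 +$19.00 interest = $6,078.34; pay $697.42 → $5,380.92
Installment 2: $5,380.92 +$17.00 interest = $5,397.92; pay $801.38 → $4,596.54
Installment 3: $4,596.54 +$14.00 interest = $4,610.54; pay $905.34 → $3,705.20
Installment 4: $3,705.20 +$12.00 interest = $3,717.20; pay $1,009.30 → $2,707.90
Installment 5: $2,707.90 +$9.00 interest = $2,716.90; pay $1,113.26 → $1,603.64
Installment 6: $1,603.64 +$5.00 interest = $1,608.64; pay $1,217.22 → $391.42
Installment 7: $391.42 +$2.00 interest = $393.42; pay $393.42 → $0.00

$393.42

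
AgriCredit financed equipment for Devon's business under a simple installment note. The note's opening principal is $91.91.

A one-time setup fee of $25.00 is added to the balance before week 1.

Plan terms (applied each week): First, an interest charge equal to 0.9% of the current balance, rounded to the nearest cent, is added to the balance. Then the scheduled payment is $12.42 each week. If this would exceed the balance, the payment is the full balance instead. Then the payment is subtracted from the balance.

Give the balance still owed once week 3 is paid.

$82.50

Week 1: opening $116.91; interest $1.05 → $117.96; payment $12.42; balance $105.54
Week 2: opening $105.54; interest $0.95 → $106.49; payment $12.42; balance $94.07
Week 3: opening $94.07; interest $0.85 → $94.92; payment $12.42; balance $82.50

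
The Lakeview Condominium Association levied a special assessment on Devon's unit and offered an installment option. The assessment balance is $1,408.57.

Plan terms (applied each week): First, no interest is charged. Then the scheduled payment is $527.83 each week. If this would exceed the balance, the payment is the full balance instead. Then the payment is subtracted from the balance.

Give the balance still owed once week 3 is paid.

Week 1: opening $1,408.57; payment $527.83; balance $880.74
Week 2: opening $880.74; payment $527.83; balance $352.91
Week 3: opening $352.91; payment $352.91; balance $0.00

$0.00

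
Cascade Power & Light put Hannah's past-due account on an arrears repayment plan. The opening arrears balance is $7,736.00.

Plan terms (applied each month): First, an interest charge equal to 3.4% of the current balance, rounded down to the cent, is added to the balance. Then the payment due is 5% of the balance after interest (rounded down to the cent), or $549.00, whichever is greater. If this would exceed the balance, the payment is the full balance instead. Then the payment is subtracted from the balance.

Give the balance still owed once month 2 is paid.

$7,154.32

Month 1: $7,736.00 +$263.02 interest = $7,999.02; pay $549.00 → $7,450.02
Month 2: $7,450.02 +$253.30 interest = $7,703.32; pay $549.00 → $7,154.32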